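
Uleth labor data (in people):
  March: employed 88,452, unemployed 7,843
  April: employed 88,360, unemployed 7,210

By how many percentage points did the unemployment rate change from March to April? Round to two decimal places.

March: labor force = 88,452 + 7,843 = 96,295; u = 7,843/96,295 = 8.14%.
April: labor force = 88,360 + 7,210 = 95,570; u = 7,210/95,570 = 7.54%.
Change = 7.54% − 8.14% = −0.60 pp.

The unemployment rate changed by −0.60 percentage points.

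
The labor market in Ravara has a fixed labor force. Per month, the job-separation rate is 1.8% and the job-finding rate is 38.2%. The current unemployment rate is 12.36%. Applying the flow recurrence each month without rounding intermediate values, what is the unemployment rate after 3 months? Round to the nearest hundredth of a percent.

With a fixed labor force, u_{t+1} = u_t + s·(1−u_t) − f·u_t = u_t·(1−s−f) + s.
Here 1−s−f = 0.600 and s = 0.018.
u_1 = 0.123600 × 0.600 + 0.018 = 0.092160.
u_2 = 0.092160 × 0.600 + 0.018 = 0.073296.
u_3 = 0.073296 × 0.600 + 0.018 = 0.061978.

Unemployment rate after three months ≈ 6.20%.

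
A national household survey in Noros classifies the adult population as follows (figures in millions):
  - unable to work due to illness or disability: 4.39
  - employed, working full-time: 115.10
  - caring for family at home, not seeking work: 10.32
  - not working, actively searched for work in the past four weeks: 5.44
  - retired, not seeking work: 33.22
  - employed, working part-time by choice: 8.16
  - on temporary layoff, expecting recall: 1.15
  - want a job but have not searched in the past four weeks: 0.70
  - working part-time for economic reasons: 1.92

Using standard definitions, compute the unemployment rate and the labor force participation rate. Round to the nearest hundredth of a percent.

Employed = 115.10 + 8.16 + 1.92 = 125.18 million (anyone who worked, including part-time for economic reasons, counts as employed).
Unemployed = 5.44 + 1.15 = 6.59 million (jobless and actively searching, or on temporary layoff).
Labor force = 125.18 + 6.59 = 131.77 million.
Not in labor force = 4.39 + 10.32 + 33.22 + 0.70 = 48.63 million (those not working and not actively searching are outside the labor force — including those who want a job but have given up searching).
Civilian working-age population = 131.77 + 48.63 = 180.40 million.
Unemployment rate = 6.59 / 131.77 = 5.00%.
Labor force participation rate = 131.77 / 180.40 = 73.04%.

Unemployment rate ≈ 5.00%; labor force participation rate ≈ 73.04%.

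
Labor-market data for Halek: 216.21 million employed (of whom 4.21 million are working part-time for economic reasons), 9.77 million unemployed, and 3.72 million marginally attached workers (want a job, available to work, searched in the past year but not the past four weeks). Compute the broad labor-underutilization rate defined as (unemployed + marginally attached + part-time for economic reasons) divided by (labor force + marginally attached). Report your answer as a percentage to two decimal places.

Broad underutilization rate ≈ 7.71%.

Labor force = 216.21 + 9.77 = 225.98 million.
Numerator = 9.77 + 3.72 + 4.21 = 17.70 million.
Denominator = 225.98 + 3.72 = 229.70 million.
Broad rate = 17.70 / 229.70 = 7.71%.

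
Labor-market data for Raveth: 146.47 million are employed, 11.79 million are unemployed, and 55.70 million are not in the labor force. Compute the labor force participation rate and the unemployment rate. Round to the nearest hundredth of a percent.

Labor force = employed + unemployed = 146.47 + 11.79 = 158.26 million.
Working-age population = 158.26 + 55.70 = 213.96 million.
Unemployment rate = 11.79 / 158.26 = 7.45%.
Labor force participation rate = 158.26 / 213.96 = 73.97%.

Labor force participation rate ≈ 73.97%; unemployment rate ≈ 7.45%.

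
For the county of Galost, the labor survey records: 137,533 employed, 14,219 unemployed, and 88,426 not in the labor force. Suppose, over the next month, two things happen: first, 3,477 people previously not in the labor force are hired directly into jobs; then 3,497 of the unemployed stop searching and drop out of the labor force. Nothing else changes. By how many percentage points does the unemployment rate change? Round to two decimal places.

Initially, labor force = 137,533 + 14,219 = 151,752, so u = 14,219/151,752 = 9.37%.
After the first change, employed and labor force both rise by 3,477; unemployed unchanged → E = 141,010, U = 14,219, labor force = 155,229.
After the second change, unemployed and labor force both fall by 3,497 → E = 141,010, U = 10,722, labor force = 151,732.
New unemployment rate = 10,722 / 151,732 = 7.07%.
Change = 7.07% − 9.37% = −2.30 percentage points.

The unemployment rate changes by −2.30 percentage points.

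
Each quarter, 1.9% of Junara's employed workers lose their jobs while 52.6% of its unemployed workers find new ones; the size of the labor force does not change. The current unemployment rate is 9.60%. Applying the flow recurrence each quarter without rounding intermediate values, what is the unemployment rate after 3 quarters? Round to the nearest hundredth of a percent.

With a fixed labor force, u_{t+1} = u_t + s·(1−u_t) − f·u_t = u_t·(1−s−f) + s.
Here 1−s−f = 0.455 and s = 0.019.
u_1 = 0.096000 × 0.455 + 0.019 = 0.062680.
u_2 = 0.062680 × 0.455 + 0.019 = 0.047519.
u_3 = 0.047519 × 0.455 + 0.019 = 0.040621.

Unemployment rate after three quarters ≈ 4.06%.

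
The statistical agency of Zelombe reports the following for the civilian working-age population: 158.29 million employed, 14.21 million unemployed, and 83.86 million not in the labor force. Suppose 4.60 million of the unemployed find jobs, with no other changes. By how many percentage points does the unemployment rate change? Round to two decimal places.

Initially, labor force = 158.29 + 14.21 = 172.50 million, so u = 14.21/172.50 = 8.24%.
After the change, unemployed falls and employed rises by 4.60; labor force unchanged → E = 162.89, U = 9.61, labor force = 172.50 million.
New unemployment rate = 9.61 / 172.50 = 5.57%.
Change = 5.57% − 8.24% = −2.67 percentage points.

The unemployment rate changes by −2.67 percentage points.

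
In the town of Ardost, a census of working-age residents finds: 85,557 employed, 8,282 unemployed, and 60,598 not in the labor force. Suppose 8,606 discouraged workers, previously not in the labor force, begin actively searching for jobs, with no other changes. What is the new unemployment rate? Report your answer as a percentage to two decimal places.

New unemployment rate ≈ 16.48%.

Initially, labor force = 85,557 + 8,282 = 93,839, so u = 8,282/93,839 = 8.83%.
After the change, unemployed and labor force both rise by 8,606 → E = 85,557, U = 16,888, labor force = 102,445.
New unemployment rate = 16,888 / 102,445 = 16.48%.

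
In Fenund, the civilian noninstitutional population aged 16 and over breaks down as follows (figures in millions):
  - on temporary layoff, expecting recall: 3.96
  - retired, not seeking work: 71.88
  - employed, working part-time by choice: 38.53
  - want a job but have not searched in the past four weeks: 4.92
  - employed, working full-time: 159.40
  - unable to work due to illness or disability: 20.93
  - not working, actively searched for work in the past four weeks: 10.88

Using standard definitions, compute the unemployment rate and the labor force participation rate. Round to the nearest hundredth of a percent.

Unemployment rate ≈ 6.97%; labor force participation rate ≈ 68.52%.

Employed = 38.53 + 159.40 = 197.93 million.
Unemployed = 3.96 + 10.88 = 14.84 million (jobless and actively searching, or on temporary layoff).
Labor force = 197.93 + 14.84 = 212.77 million.
Not in labor force = 71.88 + 4.92 + 20.93 = 97.73 million (those not working and not actively searching are outside the labor force — including those who want a job but have given up searching).
Civilian working-age population = 212.77 + 97.73 = 310.50 million.
Unemployment rate = 14.84 / 212.77 = 6.97%.
Labor force participation rate = 212.77 / 310.50 = 68.52%.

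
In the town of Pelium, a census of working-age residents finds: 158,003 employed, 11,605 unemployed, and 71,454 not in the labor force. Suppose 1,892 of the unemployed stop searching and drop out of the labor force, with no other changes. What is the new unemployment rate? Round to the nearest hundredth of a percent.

Initially, labor force = 158,003 + 11,605 = 169,608, so u = 11,605/169,608 = 6.84%.
After the change, unemployed and labor force both fall by 1,892 → E = 158,003, U = 9,713, labor force = 167,716.
New unemployment rate = 9,713 / 167,716 = 5.79%.

New unemployment rate ≈ 5.79%.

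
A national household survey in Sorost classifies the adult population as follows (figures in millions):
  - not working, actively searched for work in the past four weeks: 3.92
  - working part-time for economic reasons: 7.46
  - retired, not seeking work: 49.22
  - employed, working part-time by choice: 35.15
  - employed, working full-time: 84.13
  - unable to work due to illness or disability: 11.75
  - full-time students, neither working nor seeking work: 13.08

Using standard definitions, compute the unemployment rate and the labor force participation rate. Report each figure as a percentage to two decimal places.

Unemployment rate ≈ 3.00%; labor force participation rate ≈ 63.83%.

Employed = 7.46 + 35.15 + 84.13 = 126.74 million (anyone who worked, including part-time for economic reasons, counts as employed).
Unemployed = 3.92 million.
Labor force = 126.74 + 3.92 = 130.66 million.
Not in labor force = 49.22 + 11.75 + 13.08 = 74.05 million (those not working and not actively searching are outside the labor force).
Civilian working-age population = 130.66 + 74.05 = 204.71 million.
Unemployment rate = 3.92 / 130.66 = 3.00%.
Labor force participation rate = 130.66 / 204.71 = 63.83%.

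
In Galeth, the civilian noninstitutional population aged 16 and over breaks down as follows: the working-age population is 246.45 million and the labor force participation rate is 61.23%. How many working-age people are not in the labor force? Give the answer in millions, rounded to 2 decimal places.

Share not in the labor force = 1 − 0.6123 = 0.3877.
Not in labor force = 0.3877 × 246.45 ≈ 95.55 million.

About 95.55 million are not in the labor force.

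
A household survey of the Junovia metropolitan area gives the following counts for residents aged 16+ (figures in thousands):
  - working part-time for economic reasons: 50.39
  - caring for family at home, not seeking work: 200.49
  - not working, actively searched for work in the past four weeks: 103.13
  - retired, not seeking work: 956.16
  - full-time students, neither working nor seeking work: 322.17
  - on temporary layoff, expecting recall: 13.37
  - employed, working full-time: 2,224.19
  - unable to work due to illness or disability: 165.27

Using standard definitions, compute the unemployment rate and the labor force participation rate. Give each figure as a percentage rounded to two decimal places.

Employed = 50.39 + 2,224.19 = 2,274.58 thousand (anyone who worked, including part-time for economic reasons, counts as employed).
Unemployed = 103.13 + 13.37 = 116.50 thousand (jobless and actively searching, or on temporary layoff).
Labor force = 2,274.58 + 116.50 = 2,391.08 thousand.
Not in labor force = 200.49 + 956.16 + 322.17 + 165.27 = 1,644.09 thousand (those not working and not actively searching are outside the labor force).
Civilian working-age population = 2,391.08 + 1,644.09 = 4,035.17 thousand.
Unemployment rate = 116.50 / 2,391.08 = 4.87%.
Labor force participation rate = 2,391.08 / 4,035.17 = 59.26%.

Unemployment rate ≈ 4.87%; labor force participation rate ≈ 59.26%.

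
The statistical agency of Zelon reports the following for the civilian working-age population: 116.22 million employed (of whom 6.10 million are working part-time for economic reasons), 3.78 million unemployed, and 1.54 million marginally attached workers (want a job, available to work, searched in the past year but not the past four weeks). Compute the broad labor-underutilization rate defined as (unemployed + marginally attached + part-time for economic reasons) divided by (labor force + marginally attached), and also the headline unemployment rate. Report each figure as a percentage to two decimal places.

Broad underutilization rate ≈ 9.40%; headline unemployment rate ≈ 3.15%.

Labor force = 116.22 + 3.78 = 120.00 million.
Numerator = 3.78 + 1.54 + 6.10 = 11.42 million.
Denominator = 120.00 + 1.54 = 121.54 million.
Broad rate = 11.42 / 121.54 = 9.40%.
Headline unemployment rate = 3.78 / 120.00 = 3.15%.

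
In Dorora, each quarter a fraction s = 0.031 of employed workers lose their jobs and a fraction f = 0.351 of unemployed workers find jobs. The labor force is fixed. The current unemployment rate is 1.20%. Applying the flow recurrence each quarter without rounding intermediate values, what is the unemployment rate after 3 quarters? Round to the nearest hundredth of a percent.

With a fixed labor force, u_{t+1} = u_t + s·(1−u_t) − f·u_t = u_t·(1−s−f) + s.
Here 1−s−f = 0.618 and s = 0.031.
u_1 = 0.012000 × 0.618 + 0.031 = 0.038416.
u_2 = 0.038416 × 0.618 + 0.031 = 0.054741.
u_3 = 0.054741 × 0.618 + 0.031 = 0.064830.

Unemployment rate after three quarters ≈ 6.48%.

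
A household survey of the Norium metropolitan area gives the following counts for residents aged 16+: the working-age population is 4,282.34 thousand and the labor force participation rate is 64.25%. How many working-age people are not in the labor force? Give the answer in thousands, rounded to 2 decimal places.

Share not in the labor force = 1 − 0.6425 = 0.3575.
Not in labor force = 0.3575 × 4,282.34 ≈ 1,530.94 thousand.

About 1,530.94 thousand are not in the labor force.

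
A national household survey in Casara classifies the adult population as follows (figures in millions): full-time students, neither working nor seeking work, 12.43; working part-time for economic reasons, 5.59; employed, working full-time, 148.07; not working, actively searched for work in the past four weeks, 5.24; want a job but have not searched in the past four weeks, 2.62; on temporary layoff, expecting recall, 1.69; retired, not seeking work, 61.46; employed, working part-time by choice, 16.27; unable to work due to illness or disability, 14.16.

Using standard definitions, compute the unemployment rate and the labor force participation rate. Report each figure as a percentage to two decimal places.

Employed = 5.59 + 148.07 + 16.27 = 169.93 million (anyone who worked, including part-time for economic reasons, counts as employed).
Unemployed = 5.24 + 1.69 = 6.93 million (jobless and actively searching, or on temporary layoff).
Labor force = 169.93 + 6.93 = 176.86 million.
Not in labor force = 12.43 + 2.62 + 61.46 + 14.16 = 90.67 million (those not working and not actively searching are outside the labor force — including those who want a job but have given up searching).
Civilian working-age population = 176.86 + 90.67 = 267.53 million.
Unemployment rate = 6.93 / 176.86 = 3.92%.
Labor force participation rate = 176.86 / 267.53 = 66.11%.

Unemployment rate ≈ 3.92%; labor force participation rate ≈ 66.11%.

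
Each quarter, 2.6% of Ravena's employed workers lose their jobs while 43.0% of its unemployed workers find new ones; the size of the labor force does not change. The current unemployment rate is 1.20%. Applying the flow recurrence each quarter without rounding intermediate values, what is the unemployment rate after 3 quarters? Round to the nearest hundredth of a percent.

With a fixed labor force, u_{t+1} = u_t + s·(1−u_t) − f·u_t = u_t·(1−s−f) + s.
Here 1−s−f = 0.544 and s = 0.026.
u_1 = 0.012000 × 0.544 + 0.026 = 0.032528.
u_2 = 0.032528 × 0.544 + 0.026 = 0.043695.
u_3 = 0.043695 × 0.544 + 0.026 = 0.049770.

Unemployment rate after three quarters ≈ 4.98%.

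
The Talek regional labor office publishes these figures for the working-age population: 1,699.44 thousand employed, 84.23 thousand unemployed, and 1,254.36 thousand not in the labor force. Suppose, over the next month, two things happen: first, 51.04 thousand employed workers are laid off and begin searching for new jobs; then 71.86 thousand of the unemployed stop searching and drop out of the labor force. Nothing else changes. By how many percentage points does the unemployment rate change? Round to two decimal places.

Initially, labor force = 1,699.44 + 84.23 = 1,783.67 thousand, so u = 84.23/1,783.67 = 4.72%.
After the first change, employed falls and unemployed rises by 51.04; labor force unchanged → E = 1,648.40, U = 135.27, labor force = 1,783.67 thousand.
After the second change, unemployed and labor force both fall by 71.86 → E = 1,648.40, U = 63.41, labor force = 1,711.81 thousand.
New unemployment rate = 63.41 / 1,711.81 = 3.70%.
Change = 3.70% − 4.72% = −1.02 percentage points.

The unemployment rate changes by −1.02 percentage points.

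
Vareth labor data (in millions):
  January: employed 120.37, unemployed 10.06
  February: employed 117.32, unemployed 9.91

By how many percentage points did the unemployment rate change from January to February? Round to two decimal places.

The unemployment rate changed by +0.08 percentage points.

January: labor force = 120.37 + 10.06 = 130.43; u = 10.06/130.43 = 7.71%.
February: labor force = 117.32 + 9.91 = 127.23; u = 9.91/127.23 = 7.79%.
Change = 7.79% − 7.71% = +0.08 pp.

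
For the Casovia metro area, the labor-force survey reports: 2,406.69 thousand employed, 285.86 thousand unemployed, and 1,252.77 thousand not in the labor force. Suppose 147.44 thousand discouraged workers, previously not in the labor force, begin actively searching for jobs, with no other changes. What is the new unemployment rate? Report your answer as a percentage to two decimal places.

Initially, labor force = 2,406.69 + 285.86 = 2,692.55 thousand, so u = 285.86/2,692.55 = 10.62%.
After the change, unemployed and labor force both rise by 147.44 → E = 2,406.69, U = 433.30, labor force = 2,839.99 thousand.
New unemployment rate = 433.30 / 2,839.99 = 15.26%.

New unemployment rate ≈ 15.26%.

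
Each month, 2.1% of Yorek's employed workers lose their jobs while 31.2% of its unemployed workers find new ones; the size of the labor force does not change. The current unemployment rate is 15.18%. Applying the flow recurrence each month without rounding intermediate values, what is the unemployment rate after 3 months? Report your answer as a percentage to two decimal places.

Unemployment rate after three months ≈ 8.94%.

With a fixed labor force, u_{t+1} = u_t + s·(1−u_t) − f·u_t = u_t·(1−s−f) + s.
Here 1−s−f = 0.667 and s = 0.021.
u_1 = 0.151800 × 0.667 + 0.021 = 0.122251.
u_2 = 0.122251 × 0.667 + 0.021 = 0.102541.
u_3 = 0.102541 × 0.667 + 0.021 = 0.089395.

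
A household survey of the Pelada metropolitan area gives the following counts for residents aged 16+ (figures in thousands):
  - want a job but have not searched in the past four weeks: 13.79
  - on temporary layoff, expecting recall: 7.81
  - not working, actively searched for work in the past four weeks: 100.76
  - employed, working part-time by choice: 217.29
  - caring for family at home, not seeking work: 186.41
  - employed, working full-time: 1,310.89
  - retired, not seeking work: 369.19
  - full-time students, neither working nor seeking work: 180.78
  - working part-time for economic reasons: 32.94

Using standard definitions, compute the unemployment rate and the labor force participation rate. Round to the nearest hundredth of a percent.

Unemployment rate ≈ 6.50%; labor force participation rate ≈ 69.00%.

Employed = 217.29 + 1,310.89 + 32.94 = 1,561.12 thousand (anyone who worked, including part-time for economic reasons, counts as employed).
Unemployed = 7.81 + 100.76 = 108.57 thousand (jobless and actively searching, or on temporary layoff).
Labor force = 1,561.12 + 108.57 = 1,669.69 thousand.
Not in labor force = 13.79 + 186.41 + 369.19 + 180.78 = 750.17 thousand (those not working and not actively searching are outside the labor force — including those who want a job but have given up searching).
Civilian working-age population = 1,669.69 + 750.17 = 2,419.86 thousand.
Unemployment rate = 108.57 / 1,669.69 = 6.50%.
Labor force participation rate = 1,669.69 / 2,419.86 = 69.00%.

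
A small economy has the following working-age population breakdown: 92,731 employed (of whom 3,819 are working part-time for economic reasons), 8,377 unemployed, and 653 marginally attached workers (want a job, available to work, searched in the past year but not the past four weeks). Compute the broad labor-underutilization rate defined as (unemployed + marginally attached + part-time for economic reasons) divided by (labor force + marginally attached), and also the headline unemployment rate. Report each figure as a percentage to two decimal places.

Broad underutilization rate ≈ 12.63%; headline unemployment rate ≈ 8.29%.

Labor force = 92,731 + 8,377 = 101,108.
Numerator = 8,377 + 653 + 3,819 = 12,849.
Denominator = 101,108 + 653 = 101,761.
Broad rate = 12,849 / 101,761 = 12.63%.
Headline unemployment rate = 8,377 / 101,108 = 8.29%.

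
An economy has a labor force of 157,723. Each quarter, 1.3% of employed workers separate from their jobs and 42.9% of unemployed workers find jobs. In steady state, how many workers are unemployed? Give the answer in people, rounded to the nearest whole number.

About 4,639 are unemployed in steady state.

Steady-state unemployment rate u* = s/(s+f) = 1.3/(1.3+42.9) = 0.029412.
Unemployed = u* × labor force = 0.029412 × 157,723 ≈ 4,639.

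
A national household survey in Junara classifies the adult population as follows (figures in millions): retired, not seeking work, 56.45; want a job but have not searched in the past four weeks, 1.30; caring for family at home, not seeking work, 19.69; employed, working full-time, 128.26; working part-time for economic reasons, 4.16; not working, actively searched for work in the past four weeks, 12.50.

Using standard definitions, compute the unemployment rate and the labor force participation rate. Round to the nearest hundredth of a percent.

Unemployment rate ≈ 8.63%; labor force participation rate ≈ 65.17%.

Employed = 128.26 + 4.16 = 132.42 million (anyone who worked, including part-time for economic reasons, counts as employed).
Unemployed = 12.50 million.
Labor force = 132.42 + 12.50 = 144.92 million.
Not in labor force = 56.45 + 1.30 + 19.69 = 77.44 million (those not working and not actively searching are outside the labor force — including those who want a job but have given up searching).
Civilian working-age population = 144.92 + 77.44 = 222.36 million.
Unemployment rate = 12.50 / 144.92 = 8.63%.
Labor force participation rate = 144.92 / 222.36 = 65.17%.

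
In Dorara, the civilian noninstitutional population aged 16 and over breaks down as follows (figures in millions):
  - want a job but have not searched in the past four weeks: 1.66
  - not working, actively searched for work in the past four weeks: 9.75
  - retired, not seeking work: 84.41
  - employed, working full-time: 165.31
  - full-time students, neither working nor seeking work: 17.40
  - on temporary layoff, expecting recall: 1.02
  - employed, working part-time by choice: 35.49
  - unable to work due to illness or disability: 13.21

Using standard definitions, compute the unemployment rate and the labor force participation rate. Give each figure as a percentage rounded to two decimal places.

Employed = 165.31 + 35.49 = 200.80 million.
Unemployed = 9.75 + 1.02 = 10.77 million (jobless and actively searching, or on temporary layoff).
Labor force = 200.80 + 10.77 = 211.57 million.
Not in labor force = 1.66 + 84.41 + 17.40 + 13.21 = 116.68 million (those not working and not actively searching are outside the labor force — including those who want a job but have given up searching).
Civilian working-age population = 211.57 + 116.68 = 328.25 million.
Unemployment rate = 10.77 / 211.57 = 5.09%.
Labor force participation rate = 211.57 / 328.25 = 64.45%.

Unemployment rate ≈ 5.09%; labor force participation rate ≈ 64.45%.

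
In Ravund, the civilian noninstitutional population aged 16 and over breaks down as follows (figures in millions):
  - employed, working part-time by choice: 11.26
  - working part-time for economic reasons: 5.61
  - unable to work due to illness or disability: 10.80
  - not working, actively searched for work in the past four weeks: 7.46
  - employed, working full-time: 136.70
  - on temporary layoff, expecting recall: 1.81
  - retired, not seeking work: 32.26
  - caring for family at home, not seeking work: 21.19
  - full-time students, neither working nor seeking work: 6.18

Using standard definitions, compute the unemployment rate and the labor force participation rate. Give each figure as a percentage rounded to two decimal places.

Employed = 11.26 + 5.61 + 136.70 = 153.57 million (anyone who worked, including part-time for economic reasons, counts as employed).
Unemployed = 7.46 + 1.81 = 9.27 million (jobless and actively searching, or on temporary layoff).
Labor force = 153.57 + 9.27 = 162.84 million.
Not in labor force = 10.80 + 32.26 + 21.19 + 6.18 = 70.43 million (those not working and not actively searching are outside the labor force).
Civilian working-age population = 162.84 + 70.43 = 233.27 million.
Unemployment rate = 9.27 / 162.84 = 5.69%.
Labor force participation rate = 162.84 / 233.27 = 69.81%.

Unemployment rate ≈ 5.69%; labor force participation rate ≈ 69.81%.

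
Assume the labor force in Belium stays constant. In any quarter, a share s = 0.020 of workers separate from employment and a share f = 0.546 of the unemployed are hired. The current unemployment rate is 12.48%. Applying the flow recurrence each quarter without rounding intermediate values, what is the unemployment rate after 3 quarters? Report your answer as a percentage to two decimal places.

Unemployment rate after three quarters ≈ 4.26%.

With a fixed labor force, u_{t+1} = u_t + s·(1−u_t) − f·u_t = u_t·(1−s−f) + s.
Here 1−s−f = 0.434 and s = 0.020.
u_1 = 0.124800 × 0.434 + 0.020 = 0.074163.
u_2 = 0.074163 × 0.434 + 0.020 = 0.052187.
u_3 = 0.052187 × 0.434 + 0.020 = 0.042649.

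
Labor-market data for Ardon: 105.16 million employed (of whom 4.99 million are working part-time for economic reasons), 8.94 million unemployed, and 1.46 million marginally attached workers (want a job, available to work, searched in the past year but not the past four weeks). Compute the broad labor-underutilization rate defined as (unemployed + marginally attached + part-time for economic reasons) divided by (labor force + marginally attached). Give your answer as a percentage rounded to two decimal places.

Broad underutilization rate ≈ 13.32%.

Labor force = 105.16 + 8.94 = 114.10 million.
Numerator = 8.94 + 1.46 + 4.99 = 15.39 million.
Denominator = 114.10 + 1.46 = 115.56 million.
Broad rate = 15.39 / 115.56 = 13.32%.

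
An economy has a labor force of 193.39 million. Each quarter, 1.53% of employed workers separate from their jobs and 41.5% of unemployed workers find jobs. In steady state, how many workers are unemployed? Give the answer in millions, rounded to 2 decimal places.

About 6.88 million are unemployed in steady state.

Steady-state unemployment rate u* = s/(s+f) = 1.53/(1.53+41.5) = 0.035557.
Unemployed = u* × labor force = 0.035557 × 193.39 ≈ 6.88 million.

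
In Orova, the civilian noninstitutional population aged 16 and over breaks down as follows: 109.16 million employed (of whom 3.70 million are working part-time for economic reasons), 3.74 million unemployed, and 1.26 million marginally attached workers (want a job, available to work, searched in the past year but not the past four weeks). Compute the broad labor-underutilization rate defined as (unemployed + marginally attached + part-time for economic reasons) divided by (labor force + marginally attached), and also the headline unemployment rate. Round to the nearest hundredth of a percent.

Broad underutilization rate ≈ 7.62%; headline unemployment rate ≈ 3.31%.

Labor force = 109.16 + 3.74 = 112.90 million.
Numerator = 3.74 + 1.26 + 3.70 = 8.70 million.
Denominator = 112.90 + 1.26 = 114.16 million.
Broad rate = 8.70 / 114.16 = 7.62%.
Headline unemployment rate = 3.74 / 112.90 = 3.31%.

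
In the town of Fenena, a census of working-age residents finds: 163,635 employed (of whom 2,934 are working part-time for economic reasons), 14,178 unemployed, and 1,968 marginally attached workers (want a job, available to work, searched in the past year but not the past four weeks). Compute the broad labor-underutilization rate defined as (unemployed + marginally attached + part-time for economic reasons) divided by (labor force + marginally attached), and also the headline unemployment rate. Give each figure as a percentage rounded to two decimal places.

Broad underutilization rate ≈ 10.61%; headline unemployment rate ≈ 7.97%.

Labor force = 163,635 + 14,178 = 177,813.
Numerator = 14,178 + 1,968 + 2,934 = 19,080.
Denominator = 177,813 + 1,968 = 179,781.
Broad rate = 19,080 / 179,781 = 10.61%.
Headline unemployment rate = 14,178 / 177,813 = 7.97%.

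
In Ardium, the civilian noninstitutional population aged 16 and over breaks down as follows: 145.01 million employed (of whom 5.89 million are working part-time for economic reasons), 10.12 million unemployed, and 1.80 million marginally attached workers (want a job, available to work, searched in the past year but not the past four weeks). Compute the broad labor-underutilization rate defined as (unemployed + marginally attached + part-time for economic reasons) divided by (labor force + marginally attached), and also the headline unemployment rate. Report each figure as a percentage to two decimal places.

Labor force = 145.01 + 10.12 = 155.13 million.
Numerator = 10.12 + 1.80 + 5.89 = 17.81 million.
Denominator = 155.13 + 1.80 = 156.93 million.
Broad rate = 17.81 / 156.93 = 11.35%.
Headline unemployment rate = 10.12 / 155.13 = 6.52%.

Broad underutilization rate ≈ 11.35%; headline unemployment rate ≈ 6.52%.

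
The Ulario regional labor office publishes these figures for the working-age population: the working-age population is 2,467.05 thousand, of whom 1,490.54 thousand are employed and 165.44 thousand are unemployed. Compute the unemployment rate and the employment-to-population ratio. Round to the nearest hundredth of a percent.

Labor force = employed + unemployed = 1,490.54 + 165.44 = 1,655.98 thousand.
Unemployment rate = 165.44 / 1,655.98 = 9.99%.
Employment-population ratio = 1,490.54 / 2,467.05 = 60.42%.

Unemployment rate ≈ 9.99%; employment-population ratio ≈ 60.42%.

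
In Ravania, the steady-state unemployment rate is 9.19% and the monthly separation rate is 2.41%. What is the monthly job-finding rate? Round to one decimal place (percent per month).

From u* = s/(s+f): f = s·(1−u)/u.
f = 2.41 × (1 − 0.0919) / 0.0919 = 2.1885 / 0.0919 ≈ 23.8% per month.

Job-finding rate ≈ 23.8% per month.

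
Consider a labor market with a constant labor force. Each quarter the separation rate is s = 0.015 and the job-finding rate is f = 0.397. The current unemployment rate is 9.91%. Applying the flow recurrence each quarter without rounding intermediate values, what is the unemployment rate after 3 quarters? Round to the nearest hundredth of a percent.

Unemployment rate after three quarters ≈ 4.92%.

With a fixed labor force, u_{t+1} = u_t + s·(1−u_t) − f·u_t = u_t·(1−s−f) + s.
Here 1−s−f = 0.588 and s = 0.015.
u_1 = 0.099100 × 0.588 + 0.015 = 0.073271.
u_2 = 0.073271 × 0.588 + 0.015 = 0.058083.
u_3 = 0.058083 × 0.588 + 0.015 = 0.049153.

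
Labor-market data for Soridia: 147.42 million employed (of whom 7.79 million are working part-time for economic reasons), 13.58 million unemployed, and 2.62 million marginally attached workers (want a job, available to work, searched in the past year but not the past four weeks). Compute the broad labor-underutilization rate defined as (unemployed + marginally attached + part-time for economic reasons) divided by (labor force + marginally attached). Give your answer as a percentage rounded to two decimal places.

Labor force = 147.42 + 13.58 = 161.00 million.
Numerator = 13.58 + 2.62 + 7.79 = 23.99 million.
Denominator = 161.00 + 2.62 = 163.62 million.
Broad rate = 23.99 / 163.62 = 14.66%.

Broad underutilization rate ≈ 14.66%.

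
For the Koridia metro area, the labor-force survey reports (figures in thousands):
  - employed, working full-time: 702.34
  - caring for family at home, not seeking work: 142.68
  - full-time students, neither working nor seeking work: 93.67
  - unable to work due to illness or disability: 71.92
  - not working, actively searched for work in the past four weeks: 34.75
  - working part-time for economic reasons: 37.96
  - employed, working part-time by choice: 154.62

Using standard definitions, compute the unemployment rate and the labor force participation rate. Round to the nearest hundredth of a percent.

Unemployment rate ≈ 3.74%; labor force participation rate ≈ 75.10%.

Employed = 702.34 + 37.96 + 154.62 = 894.92 thousand (anyone who worked, including part-time for economic reasons, counts as employed).
Unemployed = 34.75 thousand.
Labor force = 894.92 + 34.75 = 929.67 thousand.
Not in labor force = 142.68 + 93.67 + 71.92 = 308.27 thousand (those not working and not actively searching are outside the labor force).
Civilian working-age population = 929.67 + 308.27 = 1,237.94 thousand.
Unemployment rate = 34.75 / 929.67 = 3.74%.
Labor force participation rate = 929.67 / 1,237.94 = 75.10%.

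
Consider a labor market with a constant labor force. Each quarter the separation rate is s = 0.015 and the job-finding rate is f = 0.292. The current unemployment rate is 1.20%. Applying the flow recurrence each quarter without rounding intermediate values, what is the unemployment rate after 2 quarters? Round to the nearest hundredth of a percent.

Unemployment rate after two quarters ≈ 3.12%.

With a fixed labor force, u_{t+1} = u_t + s·(1−u_t) − f·u_t = u_t·(1−s−f) + s.
Here 1−s−f = 0.693 and s = 0.015.
u_1 = 0.012000 × 0.693 + 0.015 = 0.023316.
u_2 = 0.023316 × 0.693 + 0.015 = 0.031158.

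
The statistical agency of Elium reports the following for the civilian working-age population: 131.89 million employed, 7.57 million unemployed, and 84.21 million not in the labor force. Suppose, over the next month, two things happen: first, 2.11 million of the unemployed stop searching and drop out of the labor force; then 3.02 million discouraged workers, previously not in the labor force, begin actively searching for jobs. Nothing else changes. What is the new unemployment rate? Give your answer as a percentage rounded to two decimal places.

Initially, labor force = 131.89 + 7.57 = 139.46 million, so u = 7.57/139.46 = 5.43%.
After the first change, unemployed and labor force both fall by 2.11 → E = 131.89, U = 5.46, labor force = 137.35 million.
After the second change, unemployed and labor force both rise by 3.02 → E = 131.89, U = 8.48, labor force = 140.37 million.
New unemployment rate = 8.48 / 140.37 = 6.04%.

New unemployment rate ≈ 6.04%.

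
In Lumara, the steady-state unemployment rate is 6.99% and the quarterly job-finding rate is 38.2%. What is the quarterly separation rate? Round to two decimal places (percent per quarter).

From u* = s/(s+f): s = u·f/(1−u).
s = 0.0699 × 38.2 / (1 − 0.0699) = 2.6702 / 0.9301 ≈ 2.87% per quarter.

Separation rate ≈ 2.87% per quarter.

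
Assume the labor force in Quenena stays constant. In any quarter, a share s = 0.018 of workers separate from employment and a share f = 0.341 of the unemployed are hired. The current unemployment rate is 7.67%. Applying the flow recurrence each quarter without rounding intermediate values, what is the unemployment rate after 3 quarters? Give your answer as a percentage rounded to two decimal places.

Unemployment rate after three quarters ≈ 5.71%.

With a fixed labor force, u_{t+1} = u_t + s·(1−u_t) − f·u_t = u_t·(1−s−f) + s.
Here 1−s−f = 0.641 and s = 0.018.
u_1 = 0.076700 × 0.641 + 0.018 = 0.067165.
u_2 = 0.067165 × 0.641 + 0.018 = 0.061053.
u_3 = 0.061053 × 0.641 + 0.018 = 0.057135.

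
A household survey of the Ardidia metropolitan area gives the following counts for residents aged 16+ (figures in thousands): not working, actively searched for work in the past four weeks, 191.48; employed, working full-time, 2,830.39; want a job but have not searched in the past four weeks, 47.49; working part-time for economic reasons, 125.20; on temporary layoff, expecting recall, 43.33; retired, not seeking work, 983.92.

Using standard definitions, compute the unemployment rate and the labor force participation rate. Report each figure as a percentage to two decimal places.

Unemployment rate ≈ 7.36%; labor force participation rate ≈ 75.57%.

Employed = 2,830.39 + 125.20 = 2,955.59 thousand (anyone who worked, including part-time for economic reasons, counts as employed).
Unemployed = 191.48 + 43.33 = 234.81 thousand (jobless and actively searching, or on temporary layoff).
Labor force = 2,955.59 + 234.81 = 3,190.40 thousand.
Not in labor force = 47.49 + 983.92 = 1,031.41 thousand (those not working and not actively searching are outside the labor force — including those who want a job but have given up searching).
Civilian working-age population = 3,190.40 + 1,031.41 = 4,221.81 thousand.
Unemployment rate = 234.81 / 3,190.40 = 7.36%.
Labor force participation rate = 3,190.40 / 4,221.81 = 75.57%.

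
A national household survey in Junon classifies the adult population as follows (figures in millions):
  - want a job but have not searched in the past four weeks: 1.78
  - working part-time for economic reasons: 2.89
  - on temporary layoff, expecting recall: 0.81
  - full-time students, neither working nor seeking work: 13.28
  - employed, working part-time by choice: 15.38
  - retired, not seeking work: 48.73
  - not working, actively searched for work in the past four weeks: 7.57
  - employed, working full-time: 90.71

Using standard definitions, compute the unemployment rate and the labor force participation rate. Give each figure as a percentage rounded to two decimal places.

Unemployment rate ≈ 7.14%; labor force participation rate ≈ 64.79%.

Employed = 2.89 + 15.38 + 90.71 = 108.98 million (anyone who worked, including part-time for economic reasons, counts as employed).
Unemployed = 0.81 + 7.57 = 8.38 million (jobless and actively searching, or on temporary layoff).
Labor force = 108.98 + 8.38 = 117.36 million.
Not in labor force = 1.78 + 13.28 + 48.73 = 63.79 million (those not working and not actively searching are outside the labor force — including those who want a job but have given up searching).
Civilian working-age population = 117.36 + 63.79 = 181.15 million.
Unemployment rate = 8.38 / 117.36 = 7.14%.
Labor force participation rate = 117.36 / 181.15 = 64.79%.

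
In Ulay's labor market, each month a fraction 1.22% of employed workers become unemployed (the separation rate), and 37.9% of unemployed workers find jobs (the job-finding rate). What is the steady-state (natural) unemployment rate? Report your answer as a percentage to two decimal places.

Steady-state unemployment rate ≈ 3.12%.

At steady state the flows balance: s·E = f·U, so U/(E+U) = s/(s+f).
u* = 1.22 / (1.22 + 37.9) = 1.22 / 39.12 = 3.12%.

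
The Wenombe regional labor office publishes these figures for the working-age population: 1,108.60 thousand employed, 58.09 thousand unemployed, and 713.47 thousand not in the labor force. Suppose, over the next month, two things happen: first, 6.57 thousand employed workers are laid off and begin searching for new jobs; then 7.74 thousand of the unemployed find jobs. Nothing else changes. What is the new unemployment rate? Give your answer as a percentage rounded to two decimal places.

New unemployment rate ≈ 4.88%.

Initially, labor force = 1,108.60 + 58.09 = 1,166.69 thousand, so u = 58.09/1,166.69 = 4.98%.
After the first change, employed falls and unemployed rises by 6.57; labor force unchanged → E = 1,102.03, U = 64.66, labor force = 1,166.69 thousand.
After the second change, unemployed falls and employed rises by 7.74; labor force unchanged → E = 1,109.77, U = 56.92, labor force = 1,166.69 thousand.
New unemployment rate = 56.92 / 1,166.69 = 4.88%.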